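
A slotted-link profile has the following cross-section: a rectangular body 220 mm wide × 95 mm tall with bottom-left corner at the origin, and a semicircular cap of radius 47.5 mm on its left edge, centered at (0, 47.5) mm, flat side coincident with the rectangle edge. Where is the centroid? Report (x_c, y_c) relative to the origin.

x_c = 91.13 mm, y_c = 47.50 mm

Part | A | x̄ᵢ | ȳᵢ | A·x̄ᵢ | A·ȳᵢ
rectangular body | 20900.00 | 110.00 | 47.50 | 2299000.00 | 992750.00
semicircular end | 3544.11 | -20.16 | 47.50 | -71447.92 | 168345.19
Σ | 24444.11 |  |  | 2227552.08 | 1161095.19
x_c = 2227552.08 / 24444.11 = 91.13 mm
y_c = 1161095.19 / 24444.11 = 47.50 mm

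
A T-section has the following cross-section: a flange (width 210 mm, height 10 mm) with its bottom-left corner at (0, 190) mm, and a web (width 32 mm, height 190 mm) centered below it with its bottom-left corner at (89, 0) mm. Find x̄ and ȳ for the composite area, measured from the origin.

x̄ = 105.00 mm, ȳ = 120.67 mm

web: A = 32 × 190 = 6080.00, centroid at (105.00, 95.00).
flange: A = 210 × 10 = 2100.00, centroid at (105.00, 195.00).
ΣA = 8180.00 mm²
ΣAx̄ = (6080.00)(105.00) + (2100.00)(105.00) = 858900.00 mm³
ΣAȳ = (6080.00)(95.00) + (2100.00)(195.00) = 987100.00 mm³
x̄ = 858900.00 / 8180.00 = 105.00 mm
ȳ = 987100.00 / 8180.00 = 120.67 mm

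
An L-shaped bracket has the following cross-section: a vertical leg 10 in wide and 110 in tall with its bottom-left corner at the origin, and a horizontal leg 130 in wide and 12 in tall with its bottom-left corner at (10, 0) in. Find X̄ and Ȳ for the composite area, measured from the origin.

X̄ = 46.05 in, Ȳ = 26.26 in

vertical leg: A = 10 × 110 = 1100.00, centroid at (5.00, 55.00).
horizontal leg: A = 130 × 12 = 1560.00, centroid at (75.00, 6.00).
ΣA = 2660.00 in²
ΣAX̄ = (1100.00)(5.00) + (1560.00)(75.00) = 122500.00 in³
ΣAȲ = (1100.00)(55.00) + (1560.00)(6.00) = 69860.00 in³
X̄ = 122500.00 / 2660.00 = 46.05 in
Ȳ = 69860.00 / 2660.00 = 26.26 in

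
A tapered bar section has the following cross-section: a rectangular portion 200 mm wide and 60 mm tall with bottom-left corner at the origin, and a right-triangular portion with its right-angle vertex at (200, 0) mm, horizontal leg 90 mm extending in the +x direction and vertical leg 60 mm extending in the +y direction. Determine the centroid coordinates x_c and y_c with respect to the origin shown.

x_c = 123.88 mm, y_c = 28.16 mm

rectangular portion: A = 200 × 60 = 12000.00, centroid at (100.00, 30.00).
triangular portion: A = ½·90·60 = 2700.00, centroid at (230.00, 20.00).
ΣA = 14700.00 mm²
ΣAx_c = (12000.00)(100.00) + (2700.00)(230.00) = 1821000.00 mm³
ΣAy_c = (12000.00)(30.00) + (2700.00)(20.00) = 414000.00 mm³
x_c = 1821000.00 / 14700.00 = 123.88 mm
y_c = 414000.00 / 14700.00 = 28.16 mm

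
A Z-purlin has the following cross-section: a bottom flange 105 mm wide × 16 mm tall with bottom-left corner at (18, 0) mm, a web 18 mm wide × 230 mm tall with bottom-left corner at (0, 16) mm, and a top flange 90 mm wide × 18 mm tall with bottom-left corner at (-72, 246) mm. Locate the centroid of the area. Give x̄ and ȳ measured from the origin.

Part | A | x̄ᵢ | ȳᵢ | A·x̄ᵢ | A·ȳᵢ
bottom flange | 1680.00 | 70.50 | 8.00 | 118440.00 | 13440.00
web | 4140.00 | 9.00 | 131.00 | 37260.00 | 542340.00
top flange | 1620.00 | -27.00 | 255.00 | -43740.00 | 413100.00
Σ | 7440.00 |  |  | 111960.00 | 968880.00
x̄ = 111960.00 / 7440.00 = 15.05 mm
ȳ = 968880.00 / 7440.00 = 130.23 mm

x̄ = 15.05 mm, ȳ = 130.23 mm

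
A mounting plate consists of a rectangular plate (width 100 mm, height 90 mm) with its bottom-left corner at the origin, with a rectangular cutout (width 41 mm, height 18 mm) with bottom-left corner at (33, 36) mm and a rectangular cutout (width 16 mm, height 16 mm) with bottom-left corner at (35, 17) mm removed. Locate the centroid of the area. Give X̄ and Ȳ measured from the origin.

Part | A | x̄ᵢ | ȳᵢ | A·x̄ᵢ | A·ȳᵢ
plate | 9000.00 | 50.00 | 45.00 | 450000.00 | 405000.00
hole 1 | -738.00 | 53.50 | 45.00 | -39483.00 | -33210.00
hole 2 | -256.00 | 43.00 | 25.00 | -11008.00 | -6400.00
Σ | 8006.00 |  |  | 399509.00 | 365390.00
X̄ = 399509.00 / 8006.00 = 49.90 mm
Ȳ = 365390.00 / 8006.00 = 45.64 mm

X̄ = 49.90 mm, Ȳ = 45.64 mm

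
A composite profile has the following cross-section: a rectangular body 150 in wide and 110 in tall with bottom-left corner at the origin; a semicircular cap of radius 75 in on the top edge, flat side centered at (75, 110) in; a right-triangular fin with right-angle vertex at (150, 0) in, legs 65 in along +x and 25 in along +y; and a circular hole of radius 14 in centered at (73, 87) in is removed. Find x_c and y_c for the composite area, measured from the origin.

x_c = 78.12 in, y_c = 82.79 in

Part | A | x̄ᵢ | ȳᵢ | A·x̄ᵢ | A·ȳᵢ
rectangular body | 16500.00 | 75.00 | 55.00 | 1237500.00 | 907500.00
semicircular top | 8835.73 | 75.00 | 141.83 | 662679.70 | 1253180.23
triangular fin | 812.50 | 171.67 | 8.33 | 139479.17 | 6770.83
hole | -615.75 | 73.00 | 87.00 | -44949.91 | -53570.44
Σ | 25532.48 |  |  | 1994708.96 | 2113880.62
x_c = 1994708.96 / 25532.48 = 78.12 in
y_c = 2113880.62 / 25532.48 = 82.79 in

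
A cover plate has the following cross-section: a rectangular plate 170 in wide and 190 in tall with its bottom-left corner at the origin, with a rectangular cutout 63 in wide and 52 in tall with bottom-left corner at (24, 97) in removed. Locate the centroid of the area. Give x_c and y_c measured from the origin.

x_c = 88.33 in, y_c = 91.84 in

plate: A = 170 × 190 = 32300.00, centroid at (85.00, 95.00).
hole: A = −(63 × 52) = -3276.00, centroid at (55.50, 123.00).
ΣA = 29024.00 in², ΣAx_c = 2563682.00 in³, ΣAy_c = 2665552.00 in³.
x_c = 2563682.00/29024.00 = 88.33 in; y_c = 2665552.00/29024.00 = 91.84 in.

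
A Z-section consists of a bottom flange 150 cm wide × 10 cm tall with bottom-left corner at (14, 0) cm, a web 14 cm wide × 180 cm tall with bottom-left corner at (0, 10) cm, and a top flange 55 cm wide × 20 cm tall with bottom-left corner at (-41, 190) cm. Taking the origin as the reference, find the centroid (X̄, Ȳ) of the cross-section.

bottom flange: A = 150 × 10 = 1500.00, centroid at (89.00, 5.00).
web: A = 14 × 180 = 2520.00, centroid at (7.00, 100.00).
top flange: A = 55 × 20 = 1100.00, centroid at (-13.50, 200.00).
ΣA = 5120.00 cm²
ΣAX̄ = (1500.00)(89.00) + (2520.00)(7.00) + (1100.00)(-13.50) = 136290.00 cm³
ΣAȲ = (1500.00)(5.00) + (2520.00)(100.00) + (1100.00)(200.00) = 479500.00 cm³
X̄ = 136290.00 / 5120.00 = 26.62 cm
Ȳ = 479500.00 / 5120.00 = 93.65 cm

X̄ = 26.62 cm, Ȳ = 93.65 cm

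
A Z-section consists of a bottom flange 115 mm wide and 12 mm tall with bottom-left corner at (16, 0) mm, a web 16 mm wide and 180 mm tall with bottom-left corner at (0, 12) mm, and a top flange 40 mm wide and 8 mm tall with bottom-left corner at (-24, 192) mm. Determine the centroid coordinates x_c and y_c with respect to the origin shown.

x_c = 26.90 mm, y_c = 79.64 mm

Part | A | x̄ᵢ | ȳᵢ | A·x̄ᵢ | A·ȳᵢ
bottom flange | 1380.00 | 73.50 | 6.00 | 101430.00 | 8280.00
web | 2880.00 | 8.00 | 102.00 | 23040.00 | 293760.00
top flange | 320.00 | -4.00 | 196.00 | -1280.00 | 62720.00
Σ | 4580.00 |  |  | 123190.00 | 364760.00
x_c = 123190.00 / 4580.00 = 26.90 mm
y_c = 364760.00 / 4580.00 = 79.64 mm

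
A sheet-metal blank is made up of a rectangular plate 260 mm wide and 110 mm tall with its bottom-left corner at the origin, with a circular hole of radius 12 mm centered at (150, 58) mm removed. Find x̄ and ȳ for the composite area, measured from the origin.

x̄ = 129.68 mm, ȳ = 54.95 mm

plate: A = 260 × 110 = 28600.00, centroid at (130.00, 55.00).
hole: A = −π·12² = -452.39, centroid at (150.00, 58.00).
ΣA = 28147.61 mm², ΣAx̄ = 3650141.60 mm³, ΣAȳ = 1546761.42 mm³.
x̄ = 3650141.60/28147.61 = 129.68 mm; ȳ = 1546761.42/28147.61 = 54.95 mm.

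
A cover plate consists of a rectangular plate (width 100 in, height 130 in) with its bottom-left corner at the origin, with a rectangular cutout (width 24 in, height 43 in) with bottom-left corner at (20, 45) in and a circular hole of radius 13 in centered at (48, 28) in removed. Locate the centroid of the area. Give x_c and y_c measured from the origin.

x_c = 51.72 in, y_c = 66.58 in

Part | A | x̄ᵢ | ȳᵢ | A·x̄ᵢ | A·ȳᵢ
plate | 13000.00 | 50.00 | 65.00 | 650000.00 | 845000.00
hole 1 | -1032.00 | 32.00 | 66.50 | -33024.00 | -68628.00
hole 2 | -530.93 | 48.00 | 28.00 | -25484.60 | -14866.02
Σ | 11437.07 |  |  | 591491.40 | 761505.98
x_c = 591491.40 / 11437.07 = 51.72 in
y_c = 761505.98 / 11437.07 = 66.58 in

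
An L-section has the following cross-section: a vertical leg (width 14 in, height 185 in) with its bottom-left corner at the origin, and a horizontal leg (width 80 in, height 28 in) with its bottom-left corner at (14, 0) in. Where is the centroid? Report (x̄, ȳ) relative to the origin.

x̄ = 28.80 in, ȳ = 56.09 in

vertical leg: A = 14 × 185 = 2590.00, centroid at (7.00, 92.50).
horizontal leg: A = 80 × 28 = 2240.00, centroid at (54.00, 14.00).
ΣA = 4830.00 in²
ΣAx̄ = (2590.00)(7.00) + (2240.00)(54.00) = 139090.00 in³
ΣAȳ = (2590.00)(92.50) + (2240.00)(14.00) = 270935.00 in³
x̄ = 139090.00 / 4830.00 = 28.80 in
ȳ = 270935.00 / 4830.00 = 56.09 in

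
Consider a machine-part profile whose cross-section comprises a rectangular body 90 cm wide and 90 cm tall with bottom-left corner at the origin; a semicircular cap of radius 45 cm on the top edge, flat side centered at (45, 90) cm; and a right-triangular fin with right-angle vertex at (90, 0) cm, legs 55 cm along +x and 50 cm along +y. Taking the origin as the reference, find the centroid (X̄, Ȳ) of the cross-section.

rectangular body: A = 90 × 90 = 8100.00, centroid at (45.00, 45.00).
semicircular top: A = ½π·45² = 3180.86, centroid at (45.00, 109.10).
triangular fin: A = ½·55·50 = 1375.00, centroid at (108.33, 16.67).
ΣA = 12655.86 cm², ΣAX̄ = 656597.15 cm³, ΣAȲ = 734444.30 cm³.
X̄ = 656597.15/12655.86 = 51.88 cm; Ȳ = 734444.30/12655.86 = 58.03 cm.

X̄ = 51.88 cm, Ȳ = 58.03 cm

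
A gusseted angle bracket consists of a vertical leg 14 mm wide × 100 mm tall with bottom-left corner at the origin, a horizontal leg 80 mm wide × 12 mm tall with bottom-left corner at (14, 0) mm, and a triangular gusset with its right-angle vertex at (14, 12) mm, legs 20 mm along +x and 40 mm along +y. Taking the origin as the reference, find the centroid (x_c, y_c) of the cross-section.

x_c = 25.33 mm, y_c = 31.12 mm

Part | A | x̄ᵢ | ȳᵢ | A·x̄ᵢ | A·ȳᵢ
vertical leg | 1400.00 | 7.00 | 50.00 | 9800.00 | 70000.00
horizontal leg | 960.00 | 54.00 | 6.00 | 51840.00 | 5760.00
gusset | 400.00 | 20.67 | 25.33 | 8266.67 | 10133.33
Σ | 2760.00 |  |  | 69906.67 | 85893.33
x_c = 69906.67 / 2760.00 = 25.33 mm
y_c = 85893.33 / 2760.00 = 31.12 mm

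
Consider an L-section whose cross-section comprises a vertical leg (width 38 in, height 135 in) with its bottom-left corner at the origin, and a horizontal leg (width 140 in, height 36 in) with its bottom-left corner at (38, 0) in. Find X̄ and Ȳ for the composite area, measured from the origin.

vertical leg: A = 38 × 135 = 5130.00, centroid at (19.00, 67.50).
horizontal leg: A = 140 × 36 = 5040.00, centroid at (108.00, 18.00).
ΣA = 10170.00 in²
ΣAX̄ = (5130.00)(19.00) + (5040.00)(108.00) = 641790.00 in³
ΣAȲ = (5130.00)(67.50) + (5040.00)(18.00) = 436995.00 in³
X̄ = 641790.00 / 10170.00 = 63.11 in
Ȳ = 436995.00 / 10170.00 = 42.97 in

X̄ = 63.11 in, Ȳ = 42.97 in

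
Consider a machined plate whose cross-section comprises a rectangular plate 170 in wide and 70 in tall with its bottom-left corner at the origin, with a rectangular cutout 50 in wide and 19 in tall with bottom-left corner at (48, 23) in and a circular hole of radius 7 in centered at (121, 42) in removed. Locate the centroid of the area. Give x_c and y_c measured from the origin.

plate: A = 170 × 70 = 11900.00, centroid at (85.00, 35.00).
hole 1: A = −(50 × 19) = -950.00, centroid at (73.00, 32.50).
hole 2: A = −π·7² = -153.94, centroid at (121.00, 42.00).
ΣA = 10796.06 in²
ΣAx_c = (11900.00)(85.00) + (-950.00)(73.00) + (-153.94)(121.00) = 923523.50 in³
ΣAy_c = (11900.00)(35.00) + (-950.00)(32.50) + (-153.94)(42.00) = 379159.60 in³
x_c = 923523.50 / 10796.06 = 85.54 in
y_c = 379159.60 / 10796.06 = 35.12 in

x_c = 85.54 in, y_c = 35.12 in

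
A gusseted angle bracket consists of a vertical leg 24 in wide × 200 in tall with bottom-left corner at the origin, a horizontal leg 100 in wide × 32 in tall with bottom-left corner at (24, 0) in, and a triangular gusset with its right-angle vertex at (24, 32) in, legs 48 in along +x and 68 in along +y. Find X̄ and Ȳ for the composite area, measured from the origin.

vertical leg: A = 24 × 200 = 4800.00, centroid at (12.00, 100.00).
horizontal leg: A = 100 × 32 = 3200.00, centroid at (74.00, 16.00).
gusset: A = ½·48·68 = 1632.00, centroid at (40.00, 54.67).
ΣA = 9632.00 in², ΣAX̄ = 359680.00 in³, ΣAȲ = 620416.00 in³.
X̄ = 359680.00/9632.00 = 37.34 in; Ȳ = 620416.00/9632.00 = 64.41 in.

X̄ = 37.34 in, Ȳ = 64.41 in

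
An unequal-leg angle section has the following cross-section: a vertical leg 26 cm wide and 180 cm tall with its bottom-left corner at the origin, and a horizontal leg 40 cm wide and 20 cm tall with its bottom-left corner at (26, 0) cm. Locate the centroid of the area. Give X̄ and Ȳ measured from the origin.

vertical leg: A = 26 × 180 = 4680.00, centroid at (13.00, 90.00).
horizontal leg: A = 40 × 20 = 800.00, centroid at (46.00, 10.00).
ΣA = 5480.00 cm²
ΣAX̄ = (4680.00)(13.00) + (800.00)(46.00) = 97640.00 cm³
ΣAȲ = (4680.00)(90.00) + (800.00)(10.00) = 429200.00 cm³
X̄ = 97640.00 / 5480.00 = 17.82 cm
Ȳ = 429200.00 / 5480.00 = 78.32 cm

X̄ = 17.82 cm, Ȳ = 78.32 cm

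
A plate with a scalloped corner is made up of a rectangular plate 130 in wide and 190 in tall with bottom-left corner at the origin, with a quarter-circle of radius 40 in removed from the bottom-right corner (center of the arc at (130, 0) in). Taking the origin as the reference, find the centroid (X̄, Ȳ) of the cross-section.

Part | A | x̄ᵢ | ȳᵢ | A·x̄ᵢ | A·ȳᵢ
plate | 24700.00 | 65.00 | 95.00 | 1605500.00 | 2346500.00
removed quarter-circle | -1256.64 | 113.02 | 16.98 | -142029.48 | -21333.33
Σ | 23443.36 |  |  | 1463470.52 | 2325166.67
X̄ = 1463470.52 / 23443.36 = 62.43 in
Ȳ = 2325166.67 / 23443.36 = 99.18 in

X̄ = 62.43 in, Ȳ = 99.18 in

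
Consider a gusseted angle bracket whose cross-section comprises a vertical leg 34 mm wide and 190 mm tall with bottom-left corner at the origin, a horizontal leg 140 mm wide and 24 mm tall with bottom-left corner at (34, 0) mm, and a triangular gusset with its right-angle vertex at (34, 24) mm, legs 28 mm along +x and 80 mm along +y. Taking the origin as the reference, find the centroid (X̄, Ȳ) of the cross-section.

X̄ = 46.42 mm, Ȳ = 64.97 mm

vertical leg: A = 34 × 190 = 6460.00, centroid at (17.00, 95.00).
horizontal leg: A = 140 × 24 = 3360.00, centroid at (104.00, 12.00).
gusset: A = ½·28·80 = 1120.00, centroid at (43.33, 50.67).
ΣA = 10940.00 mm², ΣAX̄ = 507793.33 mm³, ΣAȲ = 710766.67 mm³.
X̄ = 507793.33/10940.00 = 46.42 mm; Ȳ = 710766.67/10940.00 = 64.97 mm.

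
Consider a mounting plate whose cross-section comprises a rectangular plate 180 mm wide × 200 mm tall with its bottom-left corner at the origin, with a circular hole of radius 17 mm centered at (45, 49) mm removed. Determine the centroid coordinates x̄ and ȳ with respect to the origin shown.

plate: A = 180 × 200 = 36000.00, centroid at (90.00, 100.00).
hole: A = −π·17² = -907.92, centroid at (45.00, 49.00).
ΣA = 35092.08 mm²
ΣAx̄ = (36000.00)(90.00) + (-907.92)(45.00) = 3199143.59 mm³
ΣAȳ = (36000.00)(100.00) + (-907.92)(49.00) = 3555511.91 mm³
x̄ = 3199143.59 / 35092.08 = 91.16 mm
ȳ = 3555511.91 / 35092.08 = 101.32 mm

x̄ = 91.16 mm, ȳ = 101.32 mm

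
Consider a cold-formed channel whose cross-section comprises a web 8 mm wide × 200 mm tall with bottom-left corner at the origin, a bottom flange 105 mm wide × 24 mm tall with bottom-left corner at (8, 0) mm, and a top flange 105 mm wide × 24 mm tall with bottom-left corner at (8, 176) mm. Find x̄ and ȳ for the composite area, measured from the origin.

web: A = 8 × 200 = 1600.00, centroid at (4.00, 100.00).
bottom flange: A = 105 × 24 = 2520.00, centroid at (60.50, 12.00).
top flange: A = 105 × 24 = 2520.00, centroid at (60.50, 188.00).
ΣA = 6640.00 mm², ΣAx̄ = 311320.00 mm³, ΣAȳ = 664000.00 mm³.
x̄ = 311320.00/6640.00 = 46.89 mm; ȳ = 664000.00/6640.00 = 100.00 mm.

x̄ = 46.89 mm, ȳ = 100.00 mm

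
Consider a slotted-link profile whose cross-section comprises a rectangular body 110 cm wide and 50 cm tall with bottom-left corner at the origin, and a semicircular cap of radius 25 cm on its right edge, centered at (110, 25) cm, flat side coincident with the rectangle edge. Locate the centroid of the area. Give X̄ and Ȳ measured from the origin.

X̄ = 64.94 cm, Ȳ = 25.00 cm

rectangular body: A = 110 × 50 = 5500.00, centroid at (55.00, 25.00).
semicircular end: A = ½π·25² = 981.75, centroid at (120.61, 25.00).
ΣA = 6481.75 cm²
ΣAX̄ = (5500.00)(55.00) + (981.75)(120.61) = 420908.91 cm³
ΣAȲ = (5500.00)(25.00) + (981.75)(25.00) = 162043.69 cm³
X̄ = 420908.91 / 6481.75 = 64.94 cm
Ȳ = 162043.69 / 6481.75 = 25.00 cm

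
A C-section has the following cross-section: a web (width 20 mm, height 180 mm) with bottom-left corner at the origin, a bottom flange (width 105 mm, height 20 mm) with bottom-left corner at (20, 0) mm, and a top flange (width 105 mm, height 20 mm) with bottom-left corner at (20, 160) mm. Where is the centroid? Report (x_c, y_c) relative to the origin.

web: A = 20 × 180 = 3600.00, centroid at (10.00, 90.00).
bottom flange: A = 105 × 20 = 2100.00, centroid at (72.50, 10.00).
top flange: A = 105 × 20 = 2100.00, centroid at (72.50, 170.00).
ΣA = 7800.00 mm²
ΣAx_c = (3600.00)(10.00) + (2100.00)(72.50) + (2100.00)(72.50) = 340500.00 mm³
ΣAy_c = (3600.00)(90.00) + (2100.00)(10.00) + (2100.00)(170.00) = 702000.00 mm³
x_c = 340500.00 / 7800.00 = 43.65 mm
y_c = 702000.00 / 7800.00 = 90.00 mm

x_c = 43.65 mm, y_c = 90.00 mm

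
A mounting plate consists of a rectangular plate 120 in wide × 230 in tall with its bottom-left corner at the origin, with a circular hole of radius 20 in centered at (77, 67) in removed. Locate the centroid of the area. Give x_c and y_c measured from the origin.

x_c = 59.19 in, y_c = 117.29 in

Part | A | x̄ᵢ | ȳᵢ | A·x̄ᵢ | A·ȳᵢ
plate | 27600.00 | 60.00 | 115.00 | 1656000.00 | 3174000.00
hole | -1256.64 | 77.00 | 67.00 | -96761.05 | -84194.68
Σ | 26343.36 |  |  | 1559238.95 | 3089805.32
x_c = 1559238.95 / 26343.36 = 59.19 in
y_c = 3089805.32 / 26343.36 = 117.29 in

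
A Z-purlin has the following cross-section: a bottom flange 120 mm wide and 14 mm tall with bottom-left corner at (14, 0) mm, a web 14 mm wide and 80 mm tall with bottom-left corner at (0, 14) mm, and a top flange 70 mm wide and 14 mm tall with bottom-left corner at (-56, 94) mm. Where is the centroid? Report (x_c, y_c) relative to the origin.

x_c = 29.52 mm, y_c = 45.30 mm

bottom flange: A = 120 × 14 = 1680.00, centroid at (74.00, 7.00).
web: A = 14 × 80 = 1120.00, centroid at (7.00, 54.00).
top flange: A = 70 × 14 = 980.00, centroid at (-21.00, 101.00).
ΣA = 3780.00 mm²
ΣAx_c = (1680.00)(74.00) + (1120.00)(7.00) + (980.00)(-21.00) = 111580.00 mm³
ΣAy_c = (1680.00)(7.00) + (1120.00)(54.00) + (980.00)(101.00) = 171220.00 mm³
x_c = 111580.00 / 3780.00 = 29.52 mm
y_c = 171220.00 / 3780.00 = 45.30 mm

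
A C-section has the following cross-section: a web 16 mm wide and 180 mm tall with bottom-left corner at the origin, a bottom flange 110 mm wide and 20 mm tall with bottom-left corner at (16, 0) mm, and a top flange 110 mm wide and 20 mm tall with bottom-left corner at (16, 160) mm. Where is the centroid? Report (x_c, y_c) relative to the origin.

x_c = 46.08 mm, y_c = 90.00 mm

Part | A | x̄ᵢ | ȳᵢ | A·x̄ᵢ | A·ȳᵢ
web | 2880.00 | 8.00 | 90.00 | 23040.00 | 259200.00
bottom flange | 2200.00 | 71.00 | 10.00 | 156200.00 | 22000.00
top flange | 2200.00 | 71.00 | 170.00 | 156200.00 | 374000.00
Σ | 7280.00 |  |  | 335440.00 | 655200.00
x_c = 335440.00 / 7280.00 = 46.08 mm
y_c = 655200.00 / 7280.00 = 90.00 mm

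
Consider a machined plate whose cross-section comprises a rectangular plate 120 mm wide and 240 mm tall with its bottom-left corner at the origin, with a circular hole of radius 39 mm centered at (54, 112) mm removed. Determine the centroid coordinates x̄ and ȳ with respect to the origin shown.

plate: A = 120 × 240 = 28800.00, centroid at (60.00, 120.00).
hole: A = −π·39² = -4778.36, centroid at (54.00, 112.00).
ΣA = 24021.64 mm², ΣAx̄ = 1469968.43 mm³, ΣAȳ = 2920823.41 mm³.
x̄ = 1469968.43/24021.64 = 61.19 mm; ȳ = 2920823.41/24021.64 = 121.59 mm.

x̄ = 61.19 mm, ȳ = 121.59 mm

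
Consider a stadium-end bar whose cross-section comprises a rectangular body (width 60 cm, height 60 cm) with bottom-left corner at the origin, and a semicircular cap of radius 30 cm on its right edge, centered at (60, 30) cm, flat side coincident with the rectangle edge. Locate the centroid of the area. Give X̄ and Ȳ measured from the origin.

rectangular body: A = 60 × 60 = 3600.00, centroid at (30.00, 30.00).
semicircular end: A = ½π·30² = 1413.72, centroid at (72.73, 30.00).
ΣA = 5013.72 cm², ΣAX̄ = 210823.00 cm³, ΣAȲ = 150411.50 cm³.
X̄ = 210823.00/5013.72 = 42.05 cm; Ȳ = 150411.50/5013.72 = 30.00 cm.

X̄ = 42.05 cm, Ȳ = 30.00 cm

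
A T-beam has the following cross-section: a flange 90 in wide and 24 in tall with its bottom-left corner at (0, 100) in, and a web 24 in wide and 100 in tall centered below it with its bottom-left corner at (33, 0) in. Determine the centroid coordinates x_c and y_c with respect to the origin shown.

x_c = 45.00 in, y_c = 79.37 in

web: A = 24 × 100 = 2400.00, centroid at (45.00, 50.00).
flange: A = 90 × 24 = 2160.00, centroid at (45.00, 112.00).
ΣA = 4560.00 in², ΣAx_c = 205200.00 in³, ΣAy_c = 361920.00 in³.
x_c = 205200.00/4560.00 = 45.00 in; y_c = 361920.00/4560.00 = 79.37 in.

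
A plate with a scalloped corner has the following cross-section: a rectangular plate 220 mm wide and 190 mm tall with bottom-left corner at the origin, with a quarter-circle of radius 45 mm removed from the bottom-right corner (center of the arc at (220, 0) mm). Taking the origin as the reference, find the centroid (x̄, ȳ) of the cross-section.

plate: A = 220 × 190 = 41800.00, centroid at (110.00, 95.00).
removed quarter-circle: A = −¼π·45² = -1590.43, centroid at (200.90, 19.10).
ΣA = 40209.57 mm², ΣAx̄ = 4278480.12 mm³, ΣAȳ = 3940625.00 mm³.
x̄ = 4278480.12/40209.57 = 106.40 mm; ȳ = 3940625.00/40209.57 = 98.00 mm.

x̄ = 106.40 mm, ȳ = 98.00 mm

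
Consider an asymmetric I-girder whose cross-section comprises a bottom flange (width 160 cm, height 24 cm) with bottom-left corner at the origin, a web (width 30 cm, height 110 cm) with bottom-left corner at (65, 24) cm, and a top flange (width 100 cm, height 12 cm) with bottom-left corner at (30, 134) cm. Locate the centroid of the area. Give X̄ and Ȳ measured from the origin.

bottom flange: A = 160 × 24 = 3840.00, centroid at (80.00, 12.00).
web: A = 30 × 110 = 3300.00, centroid at (80.00, 79.00).
top flange: A = 100 × 12 = 1200.00, centroid at (80.00, 140.00).
ΣA = 8340.00 cm², ΣAX̄ = 667200.00 cm³, ΣAȲ = 474780.00 cm³.
X̄ = 667200.00/8340.00 = 80.00 cm; Ȳ = 474780.00/8340.00 = 56.93 cm.

X̄ = 80.00 cm, Ȳ = 56.93 cm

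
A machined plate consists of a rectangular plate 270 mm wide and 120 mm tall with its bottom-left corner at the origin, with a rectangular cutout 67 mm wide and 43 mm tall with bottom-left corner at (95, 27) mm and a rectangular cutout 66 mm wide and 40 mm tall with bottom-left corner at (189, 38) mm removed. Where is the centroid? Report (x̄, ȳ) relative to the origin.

x̄ = 127.15 mm, ȳ = 61.43 mm

plate: A = 270 × 120 = 32400.00, centroid at (135.00, 60.00).
hole 1: A = −(67 × 43) = -2881.00, centroid at (128.50, 48.50).
hole 2: A = −(66 × 40) = -2640.00, centroid at (222.00, 58.00).
ΣA = 26879.00 mm², ΣAx̄ = 3417711.50 mm³, ΣAȳ = 1651151.50 mm³.
x̄ = 3417711.50/26879.00 = 127.15 mm; ȳ = 1651151.50/26879.00 = 61.43 mm.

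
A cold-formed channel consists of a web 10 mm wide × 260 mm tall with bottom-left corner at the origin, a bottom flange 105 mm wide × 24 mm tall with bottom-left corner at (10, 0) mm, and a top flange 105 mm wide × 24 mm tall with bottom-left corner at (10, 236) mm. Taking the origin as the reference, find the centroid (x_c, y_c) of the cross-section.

x_c = 42.93 mm, y_c = 130.00 mm

web: A = 10 × 260 = 2600.00, centroid at (5.00, 130.00).
bottom flange: A = 105 × 24 = 2520.00, centroid at (62.50, 12.00).
top flange: A = 105 × 24 = 2520.00, centroid at (62.50, 248.00).
ΣA = 7640.00 mm², ΣAx_c = 328000.00 mm³, ΣAy_c = 993200.00 mm³.
x_c = 328000.00/7640.00 = 42.93 mm; y_c = 993200.00/7640.00 = 130.00 mm.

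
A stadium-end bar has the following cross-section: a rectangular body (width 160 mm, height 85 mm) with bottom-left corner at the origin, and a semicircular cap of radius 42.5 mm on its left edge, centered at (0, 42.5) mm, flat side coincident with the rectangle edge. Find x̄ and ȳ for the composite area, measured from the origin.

rectangular body: A = 160 × 85 = 13600.00, centroid at (80.00, 42.50).
semicircular end: A = ½π·42.5² = 2837.25, centroid at (-18.04, 42.50).
ΣA = 16437.25 mm²
ΣAx̄ = (13600.00)(80.00) + (2837.25)(-18.04) = 1036822.92 mm³
ΣAȳ = (13600.00)(42.50) + (2837.25)(42.50) = 698583.16 mm³
x̄ = 1036822.92 / 16437.25 = 63.08 mm
ȳ = 698583.16 / 16437.25 = 42.50 mm

x̄ = 63.08 mm, ȳ = 42.50 mm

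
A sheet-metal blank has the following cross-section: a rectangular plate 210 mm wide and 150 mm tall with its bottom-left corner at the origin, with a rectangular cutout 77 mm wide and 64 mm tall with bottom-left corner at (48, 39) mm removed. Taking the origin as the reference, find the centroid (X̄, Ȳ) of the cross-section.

X̄ = 108.43 mm, Ȳ = 75.74 mm

plate: A = 210 × 150 = 31500.00, centroid at (105.00, 75.00).
hole: A = −(77 × 64) = -4928.00, centroid at (86.50, 71.00).
ΣA = 26572.00 mm², ΣAX̄ = 2881228.00 mm³, ΣAȲ = 2012612.00 mm³.
X̄ = 2881228.00/26572.00 = 108.43 mm; Ȳ = 2012612.00/26572.00 = 75.74 mm.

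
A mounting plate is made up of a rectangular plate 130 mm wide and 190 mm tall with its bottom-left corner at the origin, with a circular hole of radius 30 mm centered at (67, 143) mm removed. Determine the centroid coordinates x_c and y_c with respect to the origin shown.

x_c = 64.74 mm, y_c = 88.80 mm

plate: A = 130 × 190 = 24700.00, centroid at (65.00, 95.00).
hole: A = −π·30² = -2827.43, centroid at (67.00, 143.00).
ΣA = 21872.57 mm²
ΣAx_c = (24700.00)(65.00) + (-2827.43)(67.00) = 1416061.96 mm³
ΣAy_c = (24700.00)(95.00) + (-2827.43)(143.00) = 1942177.03 mm³
x_c = 1416061.96 / 21872.57 = 64.74 mm
y_c = 1942177.03 / 21872.57 = 88.80 mm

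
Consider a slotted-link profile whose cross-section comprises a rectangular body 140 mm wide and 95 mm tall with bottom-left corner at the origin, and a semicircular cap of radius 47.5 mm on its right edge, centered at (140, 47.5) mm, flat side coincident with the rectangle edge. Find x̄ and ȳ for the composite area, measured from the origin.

x̄ = 88.97 mm, ȳ = 47.50 mm

rectangular body: A = 140 × 95 = 13300.00, centroid at (70.00, 47.50).
semicircular end: A = ½π·47.5² = 3544.11, centroid at (160.16, 47.50).
ΣA = 16844.11 mm², ΣAx̄ = 1498623.21 mm³, ΣAȳ = 800095.19 mm³.
x̄ = 1498623.21/16844.11 = 88.97 mm; ȳ = 800095.19/16844.11 = 47.50 mm.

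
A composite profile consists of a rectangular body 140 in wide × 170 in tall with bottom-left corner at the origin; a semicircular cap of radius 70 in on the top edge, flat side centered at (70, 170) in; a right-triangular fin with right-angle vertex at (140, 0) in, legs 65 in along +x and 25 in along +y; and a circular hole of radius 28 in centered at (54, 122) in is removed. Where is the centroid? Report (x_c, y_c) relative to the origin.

x_c = 73.82 in, y_c = 109.44 in

Part | A | x̄ᵢ | ȳᵢ | A·x̄ᵢ | A·ȳᵢ
rectangular body | 23800.00 | 70.00 | 85.00 | 1666000.00 | 2023000.00
semicircular top | 7696.90 | 70.00 | 199.71 | 538783.14 | 1537140.01
triangular fin | 812.50 | 161.67 | 8.33 | 131354.17 | 6770.83
hole | -2463.01 | 54.00 | 122.00 | -133002.47 | -300487.05
Σ | 29846.39 |  |  | 2203134.84 | 3266423.79
x_c = 2203134.84 / 29846.39 = 73.82 in
y_c = 3266423.79 / 29846.39 = 109.44 in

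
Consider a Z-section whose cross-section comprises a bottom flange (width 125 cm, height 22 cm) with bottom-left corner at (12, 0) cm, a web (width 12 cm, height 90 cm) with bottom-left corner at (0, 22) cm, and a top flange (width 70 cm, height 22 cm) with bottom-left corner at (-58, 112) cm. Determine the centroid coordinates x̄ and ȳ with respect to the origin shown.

Part | A | x̄ᵢ | ȳᵢ | A·x̄ᵢ | A·ȳᵢ
bottom flange | 2750.00 | 74.50 | 11.00 | 204875.00 | 30250.00
web | 1080.00 | 6.00 | 67.00 | 6480.00 | 72360.00
top flange | 1540.00 | -23.00 | 123.00 | -35420.00 | 189420.00
Σ | 5370.00 |  |  | 175935.00 | 292030.00
x̄ = 175935.00 / 5370.00 = 32.76 cm
ȳ = 292030.00 / 5370.00 = 54.38 cm

x̄ = 32.76 cm, ȳ = 54.38 cm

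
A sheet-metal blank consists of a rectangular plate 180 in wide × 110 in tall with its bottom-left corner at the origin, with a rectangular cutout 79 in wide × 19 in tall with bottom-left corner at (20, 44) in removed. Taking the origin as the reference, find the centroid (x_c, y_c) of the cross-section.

x_c = 92.50 in, y_c = 55.12 in

plate: A = 180 × 110 = 19800.00, centroid at (90.00, 55.00).
hole: A = −(79 × 19) = -1501.00, centroid at (59.50, 53.50).
ΣA = 18299.00 in²
ΣAx_c = (19800.00)(90.00) + (-1501.00)(59.50) = 1692690.50 in³
ΣAy_c = (19800.00)(55.00) + (-1501.00)(53.50) = 1008696.50 in³
x_c = 1692690.50 / 18299.00 = 92.50 in
y_c = 1008696.50 / 18299.00 = 55.12 in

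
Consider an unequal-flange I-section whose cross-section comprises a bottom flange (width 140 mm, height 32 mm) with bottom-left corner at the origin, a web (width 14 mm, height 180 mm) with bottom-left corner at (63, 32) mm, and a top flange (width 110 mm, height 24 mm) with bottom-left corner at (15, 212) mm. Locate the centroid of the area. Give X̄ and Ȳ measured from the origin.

X̄ = 70.00 mm, Ȳ = 100.67 mm

bottom flange: A = 140 × 32 = 4480.00, centroid at (70.00, 16.00).
web: A = 14 × 180 = 2520.00, centroid at (70.00, 122.00).
top flange: A = 110 × 24 = 2640.00, centroid at (70.00, 224.00).
ΣA = 9640.00 mm²
ΣAX̄ = (4480.00)(70.00) + (2520.00)(70.00) + (2640.00)(70.00) = 674800.00 mm³
ΣAȲ = (4480.00)(16.00) + (2520.00)(122.00) + (2640.00)(224.00) = 970480.00 mm³
X̄ = 674800.00 / 9640.00 = 70.00 mm
Ȳ = 970480.00 / 9640.00 = 100.67 mm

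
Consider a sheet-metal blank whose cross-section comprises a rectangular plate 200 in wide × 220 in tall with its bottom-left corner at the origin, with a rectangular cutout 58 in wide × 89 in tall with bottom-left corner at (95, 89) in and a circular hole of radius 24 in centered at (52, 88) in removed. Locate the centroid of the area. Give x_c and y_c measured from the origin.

plate: A = 200 × 220 = 44000.00, centroid at (100.00, 110.00).
hole 1: A = −(58 × 89) = -5162.00, centroid at (124.00, 133.50).
hole 2: A = −π·24² = -1809.56, centroid at (52.00, 88.00).
ΣA = 37028.44 in²
ΣAx_c = (44000.00)(100.00) + (-5162.00)(124.00) + (-1809.56)(52.00) = 3665815.02 in³
ΣAy_c = (44000.00)(110.00) + (-5162.00)(133.50) + (-1809.56)(88.00) = 3991631.95 in³
x_c = 3665815.02 / 37028.44 = 99.00 in
y_c = 3991631.95 / 37028.44 = 107.80 in

x_c = 99.00 in, y_c = 107.80 in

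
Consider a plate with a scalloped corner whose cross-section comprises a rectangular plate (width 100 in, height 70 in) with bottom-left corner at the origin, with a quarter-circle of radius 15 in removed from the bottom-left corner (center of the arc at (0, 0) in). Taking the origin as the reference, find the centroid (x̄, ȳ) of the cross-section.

x̄ = 51.13 in, ȳ = 35.74 in

plate: A = 100 × 70 = 7000.00, centroid at (50.00, 35.00).
removed quarter-circle: A = −¼π·15² = -176.71, centroid at (6.37, 6.37).
ΣA = 6823.29 in², ΣAx̄ = 348875.00 in³, ΣAȳ = 243875.00 in³.
x̄ = 348875.00/6823.29 = 51.13 in; ȳ = 243875.00/6823.29 = 35.74 in.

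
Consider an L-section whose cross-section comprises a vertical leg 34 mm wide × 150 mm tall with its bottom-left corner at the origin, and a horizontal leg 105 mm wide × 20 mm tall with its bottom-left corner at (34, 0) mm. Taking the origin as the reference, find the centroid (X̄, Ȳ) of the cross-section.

X̄ = 37.27 mm, Ȳ = 56.04 mm

Part | A | x̄ᵢ | ȳᵢ | A·x̄ᵢ | A·ȳᵢ
vertical leg | 5100.00 | 17.00 | 75.00 | 86700.00 | 382500.00
horizontal leg | 2100.00 | 86.50 | 10.00 | 181650.00 | 21000.00
Σ | 7200.00 |  |  | 268350.00 | 403500.00
X̄ = 268350.00 / 7200.00 = 37.27 mm
Ȳ = 403500.00 / 7200.00 = 56.04 mm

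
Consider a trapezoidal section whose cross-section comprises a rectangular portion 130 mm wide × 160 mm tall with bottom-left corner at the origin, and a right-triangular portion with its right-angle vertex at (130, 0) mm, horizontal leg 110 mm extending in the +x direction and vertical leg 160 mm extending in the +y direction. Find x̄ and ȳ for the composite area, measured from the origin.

rectangular portion: A = 130 × 160 = 20800.00, centroid at (65.00, 80.00).
triangular portion: A = ½·110·160 = 8800.00, centroid at (166.67, 53.33).
ΣA = 29600.00 mm², ΣAx̄ = 2818666.67 mm³, ΣAȳ = 2133333.33 mm³.
x̄ = 2818666.67/29600.00 = 95.23 mm; ȳ = 2133333.33/29600.00 = 72.07 mm.

x̄ = 95.23 mm, ȳ = 72.07 mm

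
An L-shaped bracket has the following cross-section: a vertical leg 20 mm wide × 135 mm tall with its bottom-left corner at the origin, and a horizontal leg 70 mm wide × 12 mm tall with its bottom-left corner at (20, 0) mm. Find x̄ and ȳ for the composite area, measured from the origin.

vertical leg: A = 20 × 135 = 2700.00, centroid at (10.00, 67.50).
horizontal leg: A = 70 × 12 = 840.00, centroid at (55.00, 6.00).
ΣA = 3540.00 mm²
ΣAx̄ = (2700.00)(10.00) + (840.00)(55.00) = 73200.00 mm³
ΣAȳ = (2700.00)(67.50) + (840.00)(6.00) = 187290.00 mm³
x̄ = 73200.00 / 3540.00 = 20.68 mm
ȳ = 187290.00 / 3540.00 = 52.91 mm

x̄ = 20.68 mm, ȳ = 52.91 mm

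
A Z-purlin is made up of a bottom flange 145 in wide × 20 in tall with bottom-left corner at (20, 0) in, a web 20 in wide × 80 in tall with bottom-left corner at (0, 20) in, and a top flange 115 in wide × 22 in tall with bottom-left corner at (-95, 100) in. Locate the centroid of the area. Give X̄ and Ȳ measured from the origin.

X̄ = 26.94 in, Ȳ = 57.73 in

bottom flange: A = 145 × 20 = 2900.00, centroid at (92.50, 10.00).
web: A = 20 × 80 = 1600.00, centroid at (10.00, 60.00).
top flange: A = 115 × 22 = 2530.00, centroid at (-37.50, 111.00).
ΣA = 7030.00 in², ΣAX̄ = 189375.00 in³, ΣAȲ = 405830.00 in³.
X̄ = 189375.00/7030.00 = 26.94 in; Ȳ = 405830.00/7030.00 = 57.73 in.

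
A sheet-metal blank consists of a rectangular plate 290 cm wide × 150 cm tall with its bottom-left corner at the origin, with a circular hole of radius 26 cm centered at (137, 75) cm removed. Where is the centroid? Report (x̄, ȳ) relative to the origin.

x̄ = 145.41 cm, ȳ = 75.00 cm

Part | A | x̄ᵢ | ȳᵢ | A·x̄ᵢ | A·ȳᵢ
plate | 43500.00 | 145.00 | 75.00 | 6307500.00 | 3262500.00
hole | -2123.72 | 137.00 | 75.00 | -290949.18 | -159278.75
Σ | 41376.28 |  |  | 6016550.82 | 3103221.25
x̄ = 6016550.82 / 41376.28 = 145.41 cm
ȳ = 3103221.25 / 41376.28 = 75.00 cm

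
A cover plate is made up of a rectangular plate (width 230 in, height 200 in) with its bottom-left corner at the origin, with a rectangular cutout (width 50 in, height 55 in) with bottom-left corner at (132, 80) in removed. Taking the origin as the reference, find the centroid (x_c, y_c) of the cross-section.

Part | A | x̄ᵢ | ȳᵢ | A·x̄ᵢ | A·ȳᵢ
plate | 46000.00 | 115.00 | 100.00 | 5290000.00 | 4600000.00
hole | -2750.00 | 157.00 | 107.50 | -431750.00 | -295625.00
Σ | 43250.00 |  |  | 4858250.00 | 4304375.00
x_c = 4858250.00 / 43250.00 = 112.33 in
y_c = 4304375.00 / 43250.00 = 99.52 in

x_c = 112.33 in, y_c = 99.52 in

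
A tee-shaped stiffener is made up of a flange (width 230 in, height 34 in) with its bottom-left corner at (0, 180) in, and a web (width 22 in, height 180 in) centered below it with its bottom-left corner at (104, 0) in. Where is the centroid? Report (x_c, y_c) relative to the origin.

web: A = 22 × 180 = 3960.00, centroid at (115.00, 90.00).
flange: A = 230 × 34 = 7820.00, centroid at (115.00, 197.00).
ΣA = 11780.00 in², ΣAx_c = 1354700.00 in³, ΣAy_c = 1896940.00 in³.
x_c = 1354700.00/11780.00 = 115.00 in; y_c = 1896940.00/11780.00 = 161.03 in.

x_c = 115.00 in, y_c = 161.03 in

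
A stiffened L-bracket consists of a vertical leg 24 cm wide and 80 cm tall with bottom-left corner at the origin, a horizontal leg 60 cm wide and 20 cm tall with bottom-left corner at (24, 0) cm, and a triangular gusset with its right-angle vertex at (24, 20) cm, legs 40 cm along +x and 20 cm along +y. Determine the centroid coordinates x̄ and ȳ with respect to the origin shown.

x̄ = 29.20 cm, ȳ = 28.26 cm

vertical leg: A = 24 × 80 = 1920.00, centroid at (12.00, 40.00).
horizontal leg: A = 60 × 20 = 1200.00, centroid at (54.00, 10.00).
gusset: A = ½·40·20 = 400.00, centroid at (37.33, 26.67).
ΣA = 3520.00 cm², ΣAx̄ = 102773.33 cm³, ΣAȳ = 99466.67 cm³.
x̄ = 102773.33/3520.00 = 29.20 cm; ȳ = 99466.67/3520.00 = 28.26 cm.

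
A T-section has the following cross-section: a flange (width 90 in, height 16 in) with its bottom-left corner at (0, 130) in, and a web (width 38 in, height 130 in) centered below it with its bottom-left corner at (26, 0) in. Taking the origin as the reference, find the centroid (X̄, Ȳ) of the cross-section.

X̄ = 45.00 in, Ȳ = 81.48 in

web: A = 38 × 130 = 4940.00, centroid at (45.00, 65.00).
flange: A = 90 × 16 = 1440.00, centroid at (45.00, 138.00).
ΣA = 6380.00 in², ΣAX̄ = 287100.00 in³, ΣAȲ = 519820.00 in³.
X̄ = 287100.00/6380.00 = 45.00 in; Ȳ = 519820.00/6380.00 = 81.48 in.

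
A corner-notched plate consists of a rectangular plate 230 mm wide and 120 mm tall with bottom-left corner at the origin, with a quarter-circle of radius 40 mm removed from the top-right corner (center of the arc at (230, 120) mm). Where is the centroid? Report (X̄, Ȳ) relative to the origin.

plate: A = 230 × 120 = 27600.00, centroid at (115.00, 60.00).
removed quarter-circle: A = −¼π·40² = -1256.64, centroid at (213.02, 103.02).
ΣA = 26343.36 mm²
ΣAX̄ = (27600.00)(115.00) + (-1256.64)(213.02) = 2906306.81 mm³
ΣAȲ = (27600.00)(60.00) + (-1256.64)(103.02) = 1526536.89 mm³
X̄ = 2906306.81 / 26343.36 = 110.32 mm
Ȳ = 1526536.89 / 26343.36 = 57.95 mm

X̄ = 110.32 mm, Ȳ = 57.95 mm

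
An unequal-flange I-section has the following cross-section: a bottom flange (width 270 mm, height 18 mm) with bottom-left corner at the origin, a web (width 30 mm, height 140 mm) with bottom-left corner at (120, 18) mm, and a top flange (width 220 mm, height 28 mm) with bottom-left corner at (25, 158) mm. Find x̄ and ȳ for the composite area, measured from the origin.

x̄ = 135.00 mm, ȳ = 96.77 mm

Part | A | x̄ᵢ | ȳᵢ | A·x̄ᵢ | A·ȳᵢ
bottom flange | 4860.00 | 135.00 | 9.00 | 656100.00 | 43740.00
web | 4200.00 | 135.00 | 88.00 | 567000.00 | 369600.00
top flange | 6160.00 | 135.00 | 172.00 | 831600.00 | 1059520.00
Σ | 15220.00 |  |  | 2054700.00 | 1472860.00
x̄ = 2054700.00 / 15220.00 = 135.00 mm
ȳ = 1472860.00 / 15220.00 = 96.77 mm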